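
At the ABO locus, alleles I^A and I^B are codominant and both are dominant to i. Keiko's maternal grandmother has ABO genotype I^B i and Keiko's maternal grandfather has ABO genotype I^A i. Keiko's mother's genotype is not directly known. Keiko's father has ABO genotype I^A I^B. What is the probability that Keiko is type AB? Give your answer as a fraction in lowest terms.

Keiko's mother's ABO genotype from I^B i × I^A i: 1/4 I^A I^B, 1/4 I^A i, 1/4 I^B i, 1/4 i i.
Crossing each possibility with the father I^A I^B and summing P(type AB): 1/4·1/2 + 1/4·1/4 + 1/4·1/4 + 1/4·0 = 1/4.

1/4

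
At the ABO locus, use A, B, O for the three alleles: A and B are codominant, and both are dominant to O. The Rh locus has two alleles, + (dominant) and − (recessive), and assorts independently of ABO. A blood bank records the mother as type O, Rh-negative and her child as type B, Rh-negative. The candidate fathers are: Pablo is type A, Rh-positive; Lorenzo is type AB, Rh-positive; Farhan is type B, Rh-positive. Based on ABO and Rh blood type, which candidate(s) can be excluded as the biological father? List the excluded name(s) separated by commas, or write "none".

Pablo

A candidate is excluded only if no genotype consistent with his phenotype could produce a type B, Rh-negative child with a type O, Rh-negative mother.
Pablo (type A, Rh+): no genotype consistent with that phenotype can produce a type-B Rh- child with a type-O mother.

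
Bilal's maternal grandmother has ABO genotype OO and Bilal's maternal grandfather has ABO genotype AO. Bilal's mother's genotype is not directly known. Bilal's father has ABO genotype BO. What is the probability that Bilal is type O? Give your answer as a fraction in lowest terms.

Bilal's mother's ABO genotype from OO × AO: 1/2 AO, 1/2 OO.
Crossing each possibility with the father BO and summing P(type O): 1/2·1/4 + 1/2·1/2 = 3/8.

3/8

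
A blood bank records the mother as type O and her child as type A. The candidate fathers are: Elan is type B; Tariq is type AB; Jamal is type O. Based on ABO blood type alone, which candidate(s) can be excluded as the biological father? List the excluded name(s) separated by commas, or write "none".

Elan, Jamal

A candidate is excluded only if no genotype consistent with his phenotype could produce a type A child with a type O mother.
Elan (type B): no genotype consistent with that phenotype can produce a type-A child with a type-O mother.
Jamal (type O): no genotype consistent with that phenotype can produce a type-A child with a type-O mother.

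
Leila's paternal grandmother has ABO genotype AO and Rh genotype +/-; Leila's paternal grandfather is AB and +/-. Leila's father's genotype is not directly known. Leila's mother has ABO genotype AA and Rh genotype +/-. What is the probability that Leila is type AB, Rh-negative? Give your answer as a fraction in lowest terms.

Leila's father's ABO genotype from AO × AB: 1/4 AA, 1/4 AB, 1/4 AO, 1/4 BO.
Crossing each possibility with the mother AA and summing P(type AB): 1/4·0 + 1/4·1/2 + 1/4·0 + 1/4·1/2 = 1/4.
Similarly for Rh via the father's Rh distribution: P(Rh-) = 1/4.
Independent loci: 1/4 × 1/4 = 1/16.

1/16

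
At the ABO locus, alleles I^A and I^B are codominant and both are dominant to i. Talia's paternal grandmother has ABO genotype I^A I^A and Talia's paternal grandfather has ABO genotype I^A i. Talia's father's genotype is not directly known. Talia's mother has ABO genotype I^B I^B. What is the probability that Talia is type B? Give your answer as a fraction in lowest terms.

Talia's father's ABO genotype from I^A I^A × I^A i: 1/2 I^A I^A, 1/2 I^A i.
Crossing each possibility with the mother I^B I^B and summing P(type B): 1/2·0 + 1/2·1/2 = 1/4.

1/4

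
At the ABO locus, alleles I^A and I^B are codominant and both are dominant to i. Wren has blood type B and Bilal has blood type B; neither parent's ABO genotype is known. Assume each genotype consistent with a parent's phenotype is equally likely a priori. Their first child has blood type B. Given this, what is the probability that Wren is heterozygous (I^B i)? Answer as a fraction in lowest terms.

7/15

Possible genotypes: Wren ∈ {I^B I^B, I^B i}; Bilal ∈ {I^B I^B, I^B i}.
Weight each parental genotype pair by prior × P(type-B child):
  I^B I^B × I^B I^B: posterior weight 4/15.
  I^B I^B × I^B i: posterior weight 4/15.
  I^B i × I^B I^B: posterior weight 4/15.
  I^B i × I^B i: posterior weight 1/5.
Sum the posterior weight over pairs where Wren is I^B i: 7/15.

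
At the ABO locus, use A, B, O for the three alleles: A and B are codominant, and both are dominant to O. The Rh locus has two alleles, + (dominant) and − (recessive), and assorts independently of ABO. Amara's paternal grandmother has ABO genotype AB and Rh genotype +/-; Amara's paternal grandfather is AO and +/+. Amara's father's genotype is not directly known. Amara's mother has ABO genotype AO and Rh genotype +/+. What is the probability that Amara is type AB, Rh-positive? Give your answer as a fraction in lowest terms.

1/8

Amara's father's ABO genotype from AB × AO: 1/4 AA, 1/4 AB, 1/4 AO, 1/4 BO.
Crossing each possibility with the mother AO and summing P(type AB): 1/4·0 + 1/4·1/4 + 1/4·0 + 1/4·1/4 = 1/8.
Similarly for Rh via the father's Rh distribution: P(Rh+) = 1.
Independent loci: 1/8 × 1 = 1/8.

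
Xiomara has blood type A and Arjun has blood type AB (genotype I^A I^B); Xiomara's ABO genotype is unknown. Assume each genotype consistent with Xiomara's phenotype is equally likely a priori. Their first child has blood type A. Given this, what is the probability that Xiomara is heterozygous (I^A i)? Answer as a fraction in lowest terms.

1/2

Possible genotypes: Xiomara ∈ {I^A I^A, I^A i}; Arjun ∈ {I^A I^B}.
Weight each parental genotype pair by prior × P(type-A child):
  I^A I^A × I^A I^B: posterior weight 1/2.
  I^A i × I^A I^B: posterior weight 1/2.
Sum the posterior weight over pairs where Xiomara is I^A i: 1/2.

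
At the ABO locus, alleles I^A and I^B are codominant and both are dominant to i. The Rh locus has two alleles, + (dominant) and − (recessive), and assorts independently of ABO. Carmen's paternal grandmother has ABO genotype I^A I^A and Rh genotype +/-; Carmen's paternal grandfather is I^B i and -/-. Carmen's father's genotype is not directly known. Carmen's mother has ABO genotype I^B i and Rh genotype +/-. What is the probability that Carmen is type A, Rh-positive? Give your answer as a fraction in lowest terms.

Carmen's father's ABO genotype from I^A I^A × I^B i: 1/2 I^A I^B, 1/2 I^A i.
Crossing each possibility with the mother I^B i and summing P(type A): 1/2·1/4 + 1/2·1/4 = 1/4.
Similarly for Rh via the father's Rh distribution: P(Rh+) = 5/8.
Independent loci: 1/4 × 5/8 = 5/32.

5/32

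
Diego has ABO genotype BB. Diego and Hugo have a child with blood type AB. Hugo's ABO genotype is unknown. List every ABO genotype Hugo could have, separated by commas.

AA, AB, AO

For each candidate genotype of Hugo, check whether crossing it with BB can produce every observed child phenotype.
  AA → possible child types {AB} ✓
  AB → possible child types {B, AB} ✓
  AO → possible child types {B, AB} ✓
  BB → possible child types {B} ✗
  BO → possible child types {B} ✗
  OO → possible child types {B} ✗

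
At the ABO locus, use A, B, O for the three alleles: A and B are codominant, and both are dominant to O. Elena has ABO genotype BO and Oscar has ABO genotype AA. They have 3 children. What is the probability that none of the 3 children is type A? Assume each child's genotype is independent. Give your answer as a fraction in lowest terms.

ABO cross BO × AA → 1/2 A, 1/2 AB.
So P(type A) = 1/2 per child.
P(not type A) = 1/2 for one child; (1/2)^3 = 1/8.

1/8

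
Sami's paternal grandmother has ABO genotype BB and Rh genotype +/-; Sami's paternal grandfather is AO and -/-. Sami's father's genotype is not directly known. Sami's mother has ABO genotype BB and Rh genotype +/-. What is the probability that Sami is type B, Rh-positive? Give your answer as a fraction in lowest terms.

Sami's father's ABO genotype from BB × AO: 1/2 AB, 1/2 BO.
Crossing each possibility with the mother BB and summing P(type B): 1/2·1/2 + 1/2·1 = 3/4.
Similarly for Rh via the father's Rh distribution: P(Rh+) = 5/8.
Independent loci: 3/4 × 5/8 = 15/32.

15/32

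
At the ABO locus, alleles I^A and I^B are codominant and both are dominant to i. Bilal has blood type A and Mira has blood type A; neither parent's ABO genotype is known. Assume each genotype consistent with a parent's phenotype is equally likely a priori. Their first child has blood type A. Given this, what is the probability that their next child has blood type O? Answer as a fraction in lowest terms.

Possible genotypes: Bilal ∈ {I^A I^A, I^A i}; Mira ∈ {I^A I^A, I^A i}.
Weight each parental genotype pair by prior × P(type-A child):
  I^A I^A × I^A I^A: posterior weight 4/15; P(next child type O) = 0.
  I^A I^A × I^A i: posterior weight 4/15; P(next child type O) = 0.
  I^A i × I^A I^A: posterior weight 4/15; P(next child type O) = 0.
  I^A i × I^A i: posterior weight 1/5; P(next child type O) = 1/4.
Weighted sum = 1/20.

1/20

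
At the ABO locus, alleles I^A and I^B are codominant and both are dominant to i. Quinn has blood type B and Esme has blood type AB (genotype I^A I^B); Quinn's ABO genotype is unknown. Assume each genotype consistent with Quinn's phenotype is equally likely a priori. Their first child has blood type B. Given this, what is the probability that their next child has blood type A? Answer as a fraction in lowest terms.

1/8

Possible genotypes: Quinn ∈ {I^B I^B, I^B i}; Esme ∈ {I^A I^B}.
Weight each parental genotype pair by prior × P(type-B child):
  I^B I^B × I^A I^B: posterior weight 1/2; P(next child type A) = 0.
  I^B i × I^A I^B: posterior weight 1/2; P(next child type A) = 1/4.
Weighted sum = 1/8.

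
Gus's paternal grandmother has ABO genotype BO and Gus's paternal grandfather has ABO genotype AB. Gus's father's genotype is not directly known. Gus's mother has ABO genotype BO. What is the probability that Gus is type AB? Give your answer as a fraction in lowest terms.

Gus's father's ABO genotype from BO × AB: 1/4 AB, 1/4 AO, 1/4 BB, 1/4 BO.
Crossing each possibility with the mother BO and summing P(type AB): 1/4·1/4 + 1/4·1/4 + 1/4·0 + 1/4·0 = 1/8.

1/8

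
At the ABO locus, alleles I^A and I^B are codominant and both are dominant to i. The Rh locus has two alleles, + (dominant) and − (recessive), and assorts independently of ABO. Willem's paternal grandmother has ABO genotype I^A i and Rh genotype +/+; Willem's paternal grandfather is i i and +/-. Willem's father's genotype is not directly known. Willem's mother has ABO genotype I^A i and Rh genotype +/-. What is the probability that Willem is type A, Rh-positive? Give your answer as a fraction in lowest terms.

Willem's father's ABO genotype from I^A i × i i: 1/2 I^A i, 1/2 i i.
Crossing each possibility with the mother I^A i and summing P(type A): 1/2·3/4 + 1/2·1/2 = 5/8.
Similarly for Rh via the father's Rh distribution: P(Rh+) = 7/8.
Independent loci: 5/8 × 7/8 = 35/64.

35/64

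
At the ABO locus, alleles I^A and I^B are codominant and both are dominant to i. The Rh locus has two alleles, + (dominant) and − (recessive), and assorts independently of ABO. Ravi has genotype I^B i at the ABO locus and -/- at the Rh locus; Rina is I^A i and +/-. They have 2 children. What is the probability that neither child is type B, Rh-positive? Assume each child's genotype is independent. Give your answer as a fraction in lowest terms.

49/64

ABO cross I^B i × I^A i → 1/4 O, 1/4 A, 1/4 B, 1/4 AB.
Rh cross -/- × +/- → 1/2 Rh+, 1/2 Rh-; so P(type B, Rh-positive) = 1/4 × 1/2 = 1/8 per child.
P(not type B, Rh-positive) = 7/8 for one child; (7/8)^2 = 49/64.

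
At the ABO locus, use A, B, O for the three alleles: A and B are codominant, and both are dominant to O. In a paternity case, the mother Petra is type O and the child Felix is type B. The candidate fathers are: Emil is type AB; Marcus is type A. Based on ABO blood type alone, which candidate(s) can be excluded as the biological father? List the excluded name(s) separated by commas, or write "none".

A candidate is excluded only if no genotype consistent with his phenotype could produce a type B child with a type O mother.
Marcus (type A): no genotype consistent with that phenotype can produce a type-B child with a type-O mother.

Marcus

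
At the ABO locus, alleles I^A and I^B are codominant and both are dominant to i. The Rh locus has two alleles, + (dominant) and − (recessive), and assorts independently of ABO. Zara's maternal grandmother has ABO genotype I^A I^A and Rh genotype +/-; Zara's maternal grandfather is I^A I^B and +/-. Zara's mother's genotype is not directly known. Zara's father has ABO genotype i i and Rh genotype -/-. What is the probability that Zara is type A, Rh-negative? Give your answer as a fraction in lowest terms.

Zara's mother's ABO genotype from I^A I^A × I^A I^B: 1/2 I^A I^A, 1/2 I^A I^B.
Crossing each possibility with the father i i and summing P(type A): 1/2·1 + 1/2·1/2 = 3/4.
Similarly for Rh via the mother's Rh distribution: P(Rh-) = 1/2.
Independent loci: 3/4 × 1/2 = 3/8.

3/8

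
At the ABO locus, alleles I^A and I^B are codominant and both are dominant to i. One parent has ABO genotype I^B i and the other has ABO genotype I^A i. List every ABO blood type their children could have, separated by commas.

Gametes from I^B i × I^A i give offspring ABO genotypes I^A I^B, I^A i, I^B i, i i, i.e. phenotypes O, A, B, AB.

O, A, B, AB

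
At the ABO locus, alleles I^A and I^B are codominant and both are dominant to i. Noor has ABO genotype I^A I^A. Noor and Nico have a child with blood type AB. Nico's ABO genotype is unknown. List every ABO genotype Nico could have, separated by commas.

I^A I^B, I^B I^B, I^B i

For each candidate genotype of Nico, check whether crossing it with I^A I^A can produce every observed child phenotype.
  I^A I^A → possible child types {A} ✗
  I^A I^B → possible child types {A, AB} ✓
  I^A i → possible child types {A} ✗
  I^B I^B → possible child types {AB} ✓
  I^B i → possible child types {A, AB} ✓
  i i → possible child types {A} ✗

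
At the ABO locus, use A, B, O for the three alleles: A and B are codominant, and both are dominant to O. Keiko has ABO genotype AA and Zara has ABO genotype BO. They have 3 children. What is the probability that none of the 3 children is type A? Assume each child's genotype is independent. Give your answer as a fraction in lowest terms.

ABO cross AA × BO → 1/2 A, 1/2 AB.
So P(type A) = 1/2 per child.
P(not type A) = 1/2 for one child; (1/2)^3 = 1/8.

1/8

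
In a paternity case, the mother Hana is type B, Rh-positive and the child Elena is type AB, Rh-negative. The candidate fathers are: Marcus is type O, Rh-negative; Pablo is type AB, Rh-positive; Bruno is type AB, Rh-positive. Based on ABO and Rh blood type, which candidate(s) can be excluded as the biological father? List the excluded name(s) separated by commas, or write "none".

A candidate is excluded only if no genotype consistent with his phenotype could produce a type AB, Rh-negative child with a type B, Rh-positive mother.
Marcus (type O, Rh-): no genotype consistent with that phenotype can produce a type-AB Rh- child with a type-B mother.

Marcus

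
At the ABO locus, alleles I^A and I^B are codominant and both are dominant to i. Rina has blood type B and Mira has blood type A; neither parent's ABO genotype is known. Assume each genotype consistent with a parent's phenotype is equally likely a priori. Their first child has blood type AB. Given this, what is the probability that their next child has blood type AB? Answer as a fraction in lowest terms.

25/36

Possible genotypes: Rina ∈ {I^B I^B, I^B i}; Mira ∈ {I^A I^A, I^A i}.
Weight each parental genotype pair by prior × P(type-AB child):
  I^B I^B × I^A I^A: posterior weight 4/9; P(next child type AB) = 1.
  I^B I^B × I^A i: posterior weight 2/9; P(next child type AB) = 1/2.
  I^B i × I^A I^A: posterior weight 2/9; P(next child type AB) = 1/2.
  I^B i × I^A i: posterior weight 1/9; P(next child type AB) = 1/4.
Weighted sum = 25/36.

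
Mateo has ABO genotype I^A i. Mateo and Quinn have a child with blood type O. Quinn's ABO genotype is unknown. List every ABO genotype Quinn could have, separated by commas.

For each candidate genotype of Quinn, check whether crossing it with I^A i can produce every observed child phenotype.
  I^A I^A → possible child types {A} ✗
  I^A I^B → possible child types {A, B, AB} ✗
  I^A i → possible child types {O, A} ✓
  I^B I^B → possible child types {B, AB} ✗
  I^B i → possible child types {O, A, B, AB} ✓
  i i → possible child types {O, A} ✓

I^A i, I^B i, i i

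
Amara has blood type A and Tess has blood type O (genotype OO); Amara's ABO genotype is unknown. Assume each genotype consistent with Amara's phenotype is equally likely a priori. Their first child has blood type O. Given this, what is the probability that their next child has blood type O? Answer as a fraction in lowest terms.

Possible genotypes: Amara ∈ {AA, AO}; Tess ∈ {OO}.
Weight each parental genotype pair by prior × P(type-O child):
  AO × OO: posterior weight 1; P(next child type O) = 1/2.
Weighted sum = 1/2.

1/2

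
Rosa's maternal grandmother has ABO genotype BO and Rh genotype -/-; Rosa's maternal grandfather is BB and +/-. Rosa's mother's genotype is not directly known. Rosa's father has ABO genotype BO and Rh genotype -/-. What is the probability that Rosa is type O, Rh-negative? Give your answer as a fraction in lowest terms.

3/32

Rosa's mother's ABO genotype from BO × BB: 1/2 BB, 1/2 BO.
Crossing each possibility with the father BO and summing P(type O): 1/2·0 + 1/2·1/4 = 1/8.
Similarly for Rh via the mother's Rh distribution: P(Rh-) = 3/4.
Independent loci: 1/8 × 3/4 = 3/32.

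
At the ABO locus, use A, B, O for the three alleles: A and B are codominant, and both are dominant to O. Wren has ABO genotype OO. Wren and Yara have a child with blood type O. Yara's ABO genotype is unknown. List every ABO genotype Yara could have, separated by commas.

AO, BO, OO

For each candidate genotype of Yara, check whether crossing it with OO can produce every observed child phenotype.
  AA → possible child types {A} ✗
  AB → possible child types {A, B} ✗
  AO → possible child types {O, A} ✓
  BB → possible child types {B} ✗
  BO → possible child types {O, B} ✓
  OO → possible child types {O} ✓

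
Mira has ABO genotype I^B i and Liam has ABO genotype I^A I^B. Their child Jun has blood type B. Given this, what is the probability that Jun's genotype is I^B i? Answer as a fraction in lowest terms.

Cross I^B i × I^A I^B → 1/4 I^A I^B, 1/4 I^A i, 1/4 I^B I^B, 1/4 I^B i.
Type-B genotypes among offspring: I^B I^B (1/4), I^B i (1/4); total 1/2.
P(I^B i | type B) = (1/4) / (1/2) = 1/2.

1/2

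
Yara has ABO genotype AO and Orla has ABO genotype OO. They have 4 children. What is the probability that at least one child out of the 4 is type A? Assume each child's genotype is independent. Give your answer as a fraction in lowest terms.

15/16

ABO cross AO × OO → 1/2 O, 1/2 A.
So P(type A) = 1/2 per child.
P(none) = (1/2)^4 = 1/16; P(at least one) = 1 − 1/16 = 15/16.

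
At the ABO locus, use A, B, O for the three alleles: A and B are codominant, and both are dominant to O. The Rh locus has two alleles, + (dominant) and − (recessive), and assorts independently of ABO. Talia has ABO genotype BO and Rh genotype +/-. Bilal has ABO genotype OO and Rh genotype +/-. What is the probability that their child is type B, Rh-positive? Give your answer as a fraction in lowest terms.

3/8

ABO cross BO × OO → offspring phenotypes: 1/2 O, 1/2 B.
Rh cross +/- × +/- → 3/4 Rh+, 1/4 Rh-.
Independent loci: P(type B, Rh-positive) = 1/2 × 3/4 = 3/8.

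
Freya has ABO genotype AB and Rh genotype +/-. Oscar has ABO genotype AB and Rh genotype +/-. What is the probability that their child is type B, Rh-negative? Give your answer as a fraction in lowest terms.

1/16

ABO cross AB × AB → offspring phenotypes: 1/4 A, 1/4 B, 1/2 AB.
Rh cross +/- × +/- → 3/4 Rh+, 1/4 Rh-.
Independent loci: P(type B, Rh-negative) = 1/4 × 1/4 = 1/16.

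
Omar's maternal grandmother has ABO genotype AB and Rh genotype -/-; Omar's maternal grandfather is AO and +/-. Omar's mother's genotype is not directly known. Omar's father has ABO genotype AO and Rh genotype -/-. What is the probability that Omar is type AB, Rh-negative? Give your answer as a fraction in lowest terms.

3/32

Omar's mother's ABO genotype from AB × AO: 1/4 AA, 1/4 AB, 1/4 AO, 1/4 BO.
Crossing each possibility with the father AO and summing P(type AB): 1/4·0 + 1/4·1/4 + 1/4·0 + 1/4·1/4 = 1/8.
Similarly for Rh via the mother's Rh distribution: P(Rh-) = 3/4.
Independent loci: 1/8 × 3/4 = 3/32.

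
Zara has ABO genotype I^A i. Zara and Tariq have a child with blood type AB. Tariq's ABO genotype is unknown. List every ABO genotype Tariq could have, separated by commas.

I^A I^B, I^B I^B, I^B i

For each candidate genotype of Tariq, check whether crossing it with I^A i can produce every observed child phenotype.
  I^A I^A → possible child types {A} ✗
  I^A I^B → possible child types {A, B, AB} ✓
  I^A i → possible child types {O, A} ✗
  I^B I^B → possible child types {B, AB} ✓
  I^B i → possible child types {O, A, B, AB} ✓
  i i → possible child types {O, A} ✗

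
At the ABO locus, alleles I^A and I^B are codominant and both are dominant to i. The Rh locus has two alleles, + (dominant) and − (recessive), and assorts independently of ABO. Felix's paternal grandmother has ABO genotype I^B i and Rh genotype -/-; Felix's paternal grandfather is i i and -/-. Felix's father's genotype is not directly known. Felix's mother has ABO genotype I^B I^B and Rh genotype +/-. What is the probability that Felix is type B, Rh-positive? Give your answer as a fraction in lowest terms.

Felix's father's ABO genotype from I^B i × i i: 1/2 I^B i, 1/2 i i.
Crossing each possibility with the mother I^B I^B and summing P(type B): 1/2·1 + 1/2·1 = 1.
Similarly for Rh via the father's Rh distribution: P(Rh+) = 1/2.
Independent loci: 1 × 1/2 = 1/2.

1/2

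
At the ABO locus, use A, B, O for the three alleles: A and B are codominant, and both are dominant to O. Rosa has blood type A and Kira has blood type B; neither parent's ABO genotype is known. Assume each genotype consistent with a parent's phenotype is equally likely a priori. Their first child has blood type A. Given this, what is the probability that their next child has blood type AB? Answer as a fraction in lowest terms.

Possible genotypes: Rosa ∈ {AA, AO}; Kira ∈ {BB, BO}.
Weight each parental genotype pair by prior × P(type-A child):
  AA × BO: posterior weight 2/3; P(next child type AB) = 1/2.
  AO × BO: posterior weight 1/3; P(next child type AB) = 1/4.
Weighted sum = 5/12.

5/12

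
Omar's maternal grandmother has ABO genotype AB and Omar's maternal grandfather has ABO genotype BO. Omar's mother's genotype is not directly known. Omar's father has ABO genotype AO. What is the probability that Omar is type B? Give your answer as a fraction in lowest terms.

Omar's mother's ABO genotype from AB × BO: 1/4 AB, 1/4 AO, 1/4 BB, 1/4 BO.
Crossing each possibility with the father AO and summing P(type B): 1/4·1/4 + 1/4·0 + 1/4·1/2 + 1/4·1/4 = 1/4.

1/4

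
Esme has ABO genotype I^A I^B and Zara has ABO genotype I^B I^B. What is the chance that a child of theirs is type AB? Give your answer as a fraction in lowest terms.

ABO cross I^A I^B × I^B I^B → offspring phenotypes: 1/2 B, 1/2 AB.
So P(type AB) = 1/2.

1/2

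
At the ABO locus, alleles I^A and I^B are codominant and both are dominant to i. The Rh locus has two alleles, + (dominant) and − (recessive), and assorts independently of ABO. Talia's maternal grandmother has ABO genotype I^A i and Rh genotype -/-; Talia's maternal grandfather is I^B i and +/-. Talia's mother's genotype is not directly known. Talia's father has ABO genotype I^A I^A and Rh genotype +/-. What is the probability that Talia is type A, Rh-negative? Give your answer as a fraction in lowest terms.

Talia's mother's ABO genotype from I^A i × I^B i: 1/4 I^A I^B, 1/4 I^A i, 1/4 I^B i, 1/4 i i.
Crossing each possibility with the father I^A I^A and summing P(type A): 1/4·1/2 + 1/4·1 + 1/4·1/2 + 1/4·1 = 3/4.
Similarly for Rh via the mother's Rh distribution: P(Rh-) = 3/8.
Independent loci: 3/4 × 3/8 = 9/32.

9/32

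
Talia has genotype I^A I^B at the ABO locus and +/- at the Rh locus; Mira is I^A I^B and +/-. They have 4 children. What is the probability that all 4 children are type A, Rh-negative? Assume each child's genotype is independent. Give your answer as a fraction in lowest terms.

1/65536

ABO cross I^A I^B × I^A I^B → 1/4 A, 1/4 B, 1/2 AB.
Rh cross +/- × +/- → 3/4 Rh+, 1/4 Rh-; so P(type A, Rh-negative) = 1/4 × 1/4 = 1/16 per child.
All 4 independent: (1/16)^4 = 1/65536.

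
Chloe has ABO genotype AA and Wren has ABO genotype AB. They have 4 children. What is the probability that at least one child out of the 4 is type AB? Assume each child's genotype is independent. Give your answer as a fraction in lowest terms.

ABO cross AA × AB → 1/2 A, 1/2 AB.
So P(type AB) = 1/2 per child.
P(none) = (1/2)^4 = 1/16; P(at least one) = 1 − 1/16 = 15/16.

15/16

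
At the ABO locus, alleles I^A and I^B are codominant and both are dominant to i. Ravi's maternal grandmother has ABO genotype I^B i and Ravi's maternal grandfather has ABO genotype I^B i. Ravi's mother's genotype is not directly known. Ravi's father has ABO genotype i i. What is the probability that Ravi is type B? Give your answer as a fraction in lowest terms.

1/2

Ravi's mother's ABO genotype from I^B i × I^B i: 1/4 I^B I^B, 1/2 I^B i, 1/4 i i.
Crossing each possibility with the father i i and summing P(type B): 1/4·1 + 1/2·1/2 + 1/4·0 = 1/2.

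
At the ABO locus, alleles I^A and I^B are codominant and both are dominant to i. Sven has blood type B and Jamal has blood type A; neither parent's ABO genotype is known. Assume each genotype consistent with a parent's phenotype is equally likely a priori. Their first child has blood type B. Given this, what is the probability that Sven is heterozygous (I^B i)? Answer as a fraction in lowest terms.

1/3

Possible genotypes: Sven ∈ {I^B I^B, I^B i}; Jamal ∈ {I^A I^A, I^A i}.
Weight each parental genotype pair by prior × P(type-B child):
  I^B I^B × I^A i: posterior weight 2/3.
  I^B i × I^A i: posterior weight 1/3.
Sum the posterior weight over pairs where Sven is I^B i: 1/3.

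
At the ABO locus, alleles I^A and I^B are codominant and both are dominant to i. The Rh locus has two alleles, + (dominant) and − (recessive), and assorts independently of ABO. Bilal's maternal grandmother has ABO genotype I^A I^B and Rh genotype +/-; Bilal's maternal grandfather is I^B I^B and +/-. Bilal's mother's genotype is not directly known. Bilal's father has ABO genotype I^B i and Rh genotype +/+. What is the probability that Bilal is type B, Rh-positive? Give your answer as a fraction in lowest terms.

Bilal's mother's ABO genotype from I^A I^B × I^B I^B: 1/2 I^A I^B, 1/2 I^B I^B.
Crossing each possibility with the father I^B i and summing P(type B): 1/2·1/2 + 1/2·1 = 3/4.
Similarly for Rh via the mother's Rh distribution: P(Rh+) = 1.
Independent loci: 3/4 × 1 = 3/4.

3/4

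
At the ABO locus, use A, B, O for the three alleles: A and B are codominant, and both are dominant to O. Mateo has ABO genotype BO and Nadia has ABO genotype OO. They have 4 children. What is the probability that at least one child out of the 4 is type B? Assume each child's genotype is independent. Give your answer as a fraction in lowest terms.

ABO cross BO × OO → 1/2 O, 1/2 B.
So P(type B) = 1/2 per child.
P(none) = (1/2)^4 = 1/16; P(at least one) = 1 − 1/16 = 15/16.

15/16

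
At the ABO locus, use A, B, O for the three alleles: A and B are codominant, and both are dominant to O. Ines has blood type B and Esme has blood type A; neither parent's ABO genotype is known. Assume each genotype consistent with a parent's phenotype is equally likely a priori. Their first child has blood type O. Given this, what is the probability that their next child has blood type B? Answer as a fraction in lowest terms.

1/4

Possible genotypes: Ines ∈ {BB, BO}; Esme ∈ {AA, AO}.
Weight each parental genotype pair by prior × P(type-O child):
  BO × AO: posterior weight 1; P(next child type B) = 1/4.
Weighted sum = 1/4.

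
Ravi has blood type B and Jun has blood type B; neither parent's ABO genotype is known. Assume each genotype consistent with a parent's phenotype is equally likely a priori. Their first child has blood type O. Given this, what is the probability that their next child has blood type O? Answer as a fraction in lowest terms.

1/4

Possible genotypes: Ravi ∈ {BB, BO}; Jun ∈ {BB, BO}.
Weight each parental genotype pair by prior × P(type-O child):
  BO × BO: posterior weight 1; P(next child type O) = 1/4.
Weighted sum = 1/4.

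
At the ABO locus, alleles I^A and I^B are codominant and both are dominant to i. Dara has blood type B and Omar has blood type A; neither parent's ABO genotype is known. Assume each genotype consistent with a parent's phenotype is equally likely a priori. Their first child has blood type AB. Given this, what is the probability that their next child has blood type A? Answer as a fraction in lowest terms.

5/36

Possible genotypes: Dara ∈ {I^B I^B, I^B i}; Omar ∈ {I^A I^A, I^A i}.
Weight each parental genotype pair by prior × P(type-AB child):
  I^B I^B × I^A I^A: posterior weight 4/9; P(next child type A) = 0.
  I^B I^B × I^A i: posterior weight 2/9; P(next child type A) = 0.
  I^B i × I^A I^A: posterior weight 2/9; P(next child type A) = 1/2.
  I^B i × I^A i: posterior weight 1/9; P(next child type A) = 1/4.
Weighted sum = 5/36.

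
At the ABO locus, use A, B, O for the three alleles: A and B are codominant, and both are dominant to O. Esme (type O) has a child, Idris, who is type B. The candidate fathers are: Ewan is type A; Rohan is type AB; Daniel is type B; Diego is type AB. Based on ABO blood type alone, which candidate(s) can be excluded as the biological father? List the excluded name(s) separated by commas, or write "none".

Ewan

A candidate is excluded only if no genotype consistent with his phenotype could produce a type B child with a type O mother.
Ewan (type A): no genotype consistent with that phenotype can produce a type-B child with a type-O mother.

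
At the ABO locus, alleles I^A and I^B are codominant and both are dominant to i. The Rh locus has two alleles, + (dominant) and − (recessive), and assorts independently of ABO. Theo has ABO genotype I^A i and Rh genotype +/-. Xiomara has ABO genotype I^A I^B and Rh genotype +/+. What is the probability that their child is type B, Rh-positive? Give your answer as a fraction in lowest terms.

1/4

ABO cross I^A i × I^A I^B → offspring phenotypes: 1/2 A, 1/4 B, 1/4 AB.
Rh cross +/- × +/+ → 1 Rh+.
Independent loci: P(type B, Rh-positive) = 1/4 × 1 = 1/4.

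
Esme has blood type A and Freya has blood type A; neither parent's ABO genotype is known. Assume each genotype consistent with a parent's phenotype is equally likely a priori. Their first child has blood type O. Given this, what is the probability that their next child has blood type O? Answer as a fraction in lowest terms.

Possible genotypes: Esme ∈ {I^A I^A, I^A i}; Freya ∈ {I^A I^A, I^A i}.
Weight each parental genotype pair by prior × P(type-O child):
  I^A i × I^A i: posterior weight 1; P(next child type O) = 1/4.
Weighted sum = 1/4.

1/4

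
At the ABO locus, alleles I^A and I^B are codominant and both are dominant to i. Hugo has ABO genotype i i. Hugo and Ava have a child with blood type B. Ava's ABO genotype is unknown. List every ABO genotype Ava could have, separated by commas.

For each candidate genotype of Ava, check whether crossing it with i i can produce every observed child phenotype.
  I^A I^A → possible child types {A} ✗
  I^A I^B → possible child types {A, B} ✓
  I^A i → possible child types {O, A} ✗
  I^B I^B → possible child types {B} ✓
  I^B i → possible child types {O, B} ✓
  i i → possible child types {O} ✗

I^A I^B, I^B I^B, I^B i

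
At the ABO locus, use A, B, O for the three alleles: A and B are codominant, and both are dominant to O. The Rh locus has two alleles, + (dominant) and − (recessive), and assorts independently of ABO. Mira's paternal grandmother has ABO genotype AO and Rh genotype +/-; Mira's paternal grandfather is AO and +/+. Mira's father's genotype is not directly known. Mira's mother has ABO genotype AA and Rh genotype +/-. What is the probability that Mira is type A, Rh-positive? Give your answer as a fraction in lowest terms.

Mira's father's ABO genotype from AO × AO: 1/4 AA, 1/2 AO, 1/4 OO.
Crossing each possibility with the mother AA and summing P(type A): 1/4·1 + 1/2·1 + 1/4·1 = 1.
Similarly for Rh via the father's Rh distribution: P(Rh+) = 7/8.
Independent loci: 1 × 7/8 = 7/8.

7/8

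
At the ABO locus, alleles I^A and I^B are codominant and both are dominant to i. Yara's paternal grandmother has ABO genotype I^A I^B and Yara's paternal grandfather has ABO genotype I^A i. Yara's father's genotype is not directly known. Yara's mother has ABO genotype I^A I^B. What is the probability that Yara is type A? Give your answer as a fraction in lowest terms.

3/8

Yara's father's ABO genotype from I^A I^B × I^A i: 1/4 I^A I^A, 1/4 I^A I^B, 1/4 I^A i, 1/4 I^B i.
Crossing each possibility with the mother I^A I^B and summing P(type A): 1/4·1/2 + 1/4·1/4 + 1/4·1/2 + 1/4·1/4 = 3/8.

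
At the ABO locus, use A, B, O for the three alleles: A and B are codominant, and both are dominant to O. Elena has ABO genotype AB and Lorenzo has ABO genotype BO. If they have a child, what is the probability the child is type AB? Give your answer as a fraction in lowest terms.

1/4

ABO cross AB × BO → offspring phenotypes: 1/4 A, 1/2 B, 1/4 AB.
So P(type AB) = 1/4.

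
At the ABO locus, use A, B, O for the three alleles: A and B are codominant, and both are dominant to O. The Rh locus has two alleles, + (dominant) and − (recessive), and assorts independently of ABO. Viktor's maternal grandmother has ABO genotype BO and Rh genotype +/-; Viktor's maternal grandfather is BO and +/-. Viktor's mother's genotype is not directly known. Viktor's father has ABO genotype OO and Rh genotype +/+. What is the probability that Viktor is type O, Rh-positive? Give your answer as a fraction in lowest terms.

Viktor's mother's ABO genotype from BO × BO: 1/4 BB, 1/2 BO, 1/4 OO.
Crossing each possibility with the father OO and summing P(type O): 1/4·0 + 1/2·1/2 + 1/4·1 = 1/2.
Similarly for Rh via the mother's Rh distribution: P(Rh+) = 1.
Independent loci: 1/2 × 1 = 1/2.

1/2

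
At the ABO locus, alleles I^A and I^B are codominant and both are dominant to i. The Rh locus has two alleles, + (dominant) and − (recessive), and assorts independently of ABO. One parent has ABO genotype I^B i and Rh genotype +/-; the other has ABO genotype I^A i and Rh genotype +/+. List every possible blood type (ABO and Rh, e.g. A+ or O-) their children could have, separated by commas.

O+, A+, B+, AB+

Gametes from I^B i × I^A i give offspring ABO genotypes I^A I^B, I^A i, I^B i, i i, i.e. phenotypes O, A, B, AB.
Rh cross +/- × +/+ → phenotypes Rh+.
Combining independently: O+, A+, B+, AB+.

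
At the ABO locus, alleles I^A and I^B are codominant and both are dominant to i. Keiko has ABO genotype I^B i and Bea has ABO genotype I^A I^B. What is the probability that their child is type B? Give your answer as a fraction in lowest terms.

1/2

ABO cross I^B i × I^A I^B → offspring phenotypes: 1/4 A, 1/2 B, 1/4 AB.
So P(type B) = 1/2.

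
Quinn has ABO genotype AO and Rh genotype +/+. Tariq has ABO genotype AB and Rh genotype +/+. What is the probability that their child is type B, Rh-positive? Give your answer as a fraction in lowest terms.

1/4

ABO cross AO × AB → offspring phenotypes: 1/2 A, 1/4 B, 1/4 AB.
Rh cross +/+ × +/+ → 1 Rh+.
Independent loci: P(type B, Rh-positive) = 1/4 × 1 = 1/4.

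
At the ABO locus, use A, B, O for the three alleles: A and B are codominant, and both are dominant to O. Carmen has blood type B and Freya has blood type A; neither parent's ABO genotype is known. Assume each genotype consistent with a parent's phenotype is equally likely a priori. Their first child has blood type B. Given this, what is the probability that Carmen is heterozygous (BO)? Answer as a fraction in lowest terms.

Possible genotypes: Carmen ∈ {BB, BO}; Freya ∈ {AA, AO}.
Weight each parental genotype pair by prior × P(type-B child):
  BB × AO: posterior weight 2/3.
  BO × AO: posterior weight 1/3.
Sum the posterior weight over pairs where Carmen is BO: 1/3.

1/3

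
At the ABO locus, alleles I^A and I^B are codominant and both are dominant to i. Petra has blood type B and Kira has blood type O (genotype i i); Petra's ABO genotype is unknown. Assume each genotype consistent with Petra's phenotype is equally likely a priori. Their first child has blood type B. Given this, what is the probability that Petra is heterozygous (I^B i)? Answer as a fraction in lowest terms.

1/3

Possible genotypes: Petra ∈ {I^B I^B, I^B i}; Kira ∈ {i i}.
Weight each parental genotype pair by prior × P(type-B child):
  I^B I^B × i i: posterior weight 2/3.
  I^B i × i i: posterior weight 1/3.
Sum the posterior weight over pairs where Petra is I^B i: 1/3.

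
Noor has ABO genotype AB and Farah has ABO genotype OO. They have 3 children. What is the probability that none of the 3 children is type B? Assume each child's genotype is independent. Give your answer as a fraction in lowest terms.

ABO cross AB × OO → 1/2 A, 1/2 B.
So P(type B) = 1/2 per child.
P(not type B) = 1/2 for one child; (1/2)^3 = 1/8.

1/8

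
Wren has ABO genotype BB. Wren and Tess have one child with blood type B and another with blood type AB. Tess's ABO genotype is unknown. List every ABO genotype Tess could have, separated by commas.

AB, AO

For each candidate genotype of Tess, check whether crossing it with BB can produce every observed child phenotype.
  AA → possible child types {AB} ✗
  AB → possible child types {B, AB} ✓
  AO → possible child types {B, AB} ✓
  BB → possible child types {B} ✗
  BO → possible child types {B} ✗
  OO → possible child types {B} ✗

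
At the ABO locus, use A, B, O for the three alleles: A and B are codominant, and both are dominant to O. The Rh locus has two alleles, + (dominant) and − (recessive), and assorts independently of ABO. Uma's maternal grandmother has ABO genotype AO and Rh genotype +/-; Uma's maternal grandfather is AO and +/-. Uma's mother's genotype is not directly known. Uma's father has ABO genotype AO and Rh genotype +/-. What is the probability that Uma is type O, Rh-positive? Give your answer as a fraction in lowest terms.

Uma's mother's ABO genotype from AO × AO: 1/4 AA, 1/2 AO, 1/4 OO.
Crossing each possibility with the father AO and summing P(type O): 1/4·0 + 1/2·1/4 + 1/4·1/2 = 1/4.
Similarly for Rh via the mother's Rh distribution: P(Rh+) = 3/4.
Independent loci: 1/4 × 3/4 = 3/16.

3/16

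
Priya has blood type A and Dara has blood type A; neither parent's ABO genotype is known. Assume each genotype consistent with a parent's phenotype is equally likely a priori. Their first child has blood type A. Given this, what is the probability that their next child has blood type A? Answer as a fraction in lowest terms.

19/20

Possible genotypes: Priya ∈ {I^A I^A, I^A i}; Dara ∈ {I^A I^A, I^A i}.
Weight each parental genotype pair by prior × P(type-A child):
  I^A I^A × I^A I^A: posterior weight 4/15; P(next child type A) = 1.
  I^A I^A × I^A i: posterior weight 4/15; P(next child type A) = 1.
  I^A i × I^A I^A: posterior weight 4/15; P(next child type A) = 1.
  I^A i × I^A i: posterior weight 1/5; P(next child type A) = 3/4.
Weighted sum = 19/20.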